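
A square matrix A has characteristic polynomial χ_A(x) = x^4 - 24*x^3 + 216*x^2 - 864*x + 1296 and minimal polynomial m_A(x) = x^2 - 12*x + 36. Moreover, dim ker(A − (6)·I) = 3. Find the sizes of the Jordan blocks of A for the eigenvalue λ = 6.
Block sizes for λ = 6: [2, 1, 1]

Step 1 — from the characteristic polynomial, algebraic multiplicity of λ = 6 is 4. From dim ker(A − (6)·I) = 3, there are exactly 3 Jordan blocks for λ = 6.
Step 2 — from the minimal polynomial, the factor (x − 6)^2 tells us the largest block for λ = 6 has size 2.
Step 3 — with total size 4, 3 blocks, and largest block 2, the block sizes (in nonincreasing order) are [2, 1, 1].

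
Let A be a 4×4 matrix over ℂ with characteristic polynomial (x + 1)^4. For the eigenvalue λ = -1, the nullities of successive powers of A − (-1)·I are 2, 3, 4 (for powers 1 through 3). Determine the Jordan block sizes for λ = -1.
Block sizes for λ = -1: [3, 1]

From the dimensions of kernels of powers, the number of Jordan blocks of size at least j is d_j − d_{j−1} where d_j = dim ker(N^j) (with d_0 = 0). Computing the differences gives [2, 1, 1].
The number of blocks of size exactly k is (#blocks of size ≥ k) − (#blocks of size ≥ k + 1), so the partition is: 1 block(s) of size 1, 1 block(s) of size 3.
In nonincreasing order the block sizes are [3, 1].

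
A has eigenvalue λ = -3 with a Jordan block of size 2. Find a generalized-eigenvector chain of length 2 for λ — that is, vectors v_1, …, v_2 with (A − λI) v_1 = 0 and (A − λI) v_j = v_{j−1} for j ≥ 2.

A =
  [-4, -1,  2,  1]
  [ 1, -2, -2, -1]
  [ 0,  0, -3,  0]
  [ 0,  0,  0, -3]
A Jordan chain for λ = -3 of length 2:
v_1 = (-1, 1, 0, 0)ᵀ
v_2 = (1, 0, 0, 0)ᵀ

Let N = A − (-3)·I. We want v_2 with N^2 v_2 = 0 but N^1 v_2 ≠ 0; then v_{j-1} := N · v_j for j = 2, …, 2.

Pick v_2 = (1, 0, 0, 0)ᵀ.
Then v_1 = N · v_2 = (-1, 1, 0, 0)ᵀ.

Sanity check: (A − (-3)·I) v_1 = (0, 0, 0, 0)ᵀ = 0. ✓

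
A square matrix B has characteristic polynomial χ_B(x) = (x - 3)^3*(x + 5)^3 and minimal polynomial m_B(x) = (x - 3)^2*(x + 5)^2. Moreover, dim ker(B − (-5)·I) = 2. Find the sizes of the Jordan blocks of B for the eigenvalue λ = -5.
Block sizes for λ = -5: [2, 1]

Step 1 — from the characteristic polynomial, algebraic multiplicity of λ = -5 is 3. From dim ker(B − (-5)·I) = 2, there are exactly 2 Jordan blocks for λ = -5.
Step 2 — from the minimal polynomial, the factor (x + 5)^2 tells us the largest block for λ = -5 has size 2.
Step 3 — with total size 3, 2 blocks, and largest block 2, the block sizes (in nonincreasing order) are [2, 1].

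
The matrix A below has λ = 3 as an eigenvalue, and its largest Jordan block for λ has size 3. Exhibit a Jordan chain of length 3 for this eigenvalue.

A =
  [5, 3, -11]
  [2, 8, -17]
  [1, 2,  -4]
A Jordan chain for λ = 3 of length 3:
v_1 = (-1, -3, -1)ᵀ
v_2 = (2, 2, 1)ᵀ
v_3 = (1, 0, 0)ᵀ

Let N = A − (3)·I. We want v_3 with N^3 v_3 = 0 but N^2 v_3 ≠ 0; then v_{j-1} := N · v_j for j = 3, …, 2.

Pick v_3 = (1, 0, 0)ᵀ.
Then v_2 = N · v_3 = (2, 2, 1)ᵀ.
Then v_1 = N · v_2 = (-1, -3, -1)ᵀ.

Sanity check: (A − (3)·I) v_1 = (0, 0, 0)ᵀ = 0. ✓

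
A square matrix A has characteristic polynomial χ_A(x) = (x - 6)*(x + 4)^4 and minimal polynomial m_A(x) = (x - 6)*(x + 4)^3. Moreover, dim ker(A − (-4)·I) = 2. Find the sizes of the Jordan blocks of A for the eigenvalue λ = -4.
Block sizes for λ = -4: [3, 1]

Step 1 — from the characteristic polynomial, algebraic multiplicity of λ = -4 is 4. From dim ker(A − (-4)·I) = 2, there are exactly 2 Jordan blocks for λ = -4.
Step 2 — from the minimal polynomial, the factor (x + 4)^3 tells us the largest block for λ = -4 has size 3.
Step 3 — with total size 4, 2 blocks, and largest block 3, the block sizes (in nonincreasing order) are [3, 1].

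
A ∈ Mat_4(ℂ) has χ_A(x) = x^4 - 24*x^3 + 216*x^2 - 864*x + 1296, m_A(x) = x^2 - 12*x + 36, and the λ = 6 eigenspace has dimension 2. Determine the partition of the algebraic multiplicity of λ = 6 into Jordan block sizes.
Block sizes for λ = 6: [2, 2]

Step 1 — from the characteristic polynomial, algebraic multiplicity of λ = 6 is 4. From dim ker(A − (6)·I) = 2, there are exactly 2 Jordan blocks for λ = 6.
Step 2 — from the minimal polynomial, the factor (x − 6)^2 tells us the largest block for λ = 6 has size 2.
Step 3 — with total size 4, 2 blocks, and largest block 2, the block sizes (in nonincreasing order) are [2, 2].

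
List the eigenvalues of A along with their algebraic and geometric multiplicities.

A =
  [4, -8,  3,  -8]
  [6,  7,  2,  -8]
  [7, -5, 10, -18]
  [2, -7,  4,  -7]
λ = -1: alg = 1, geom = 1; λ = 5: alg = 3, geom = 1

Step 1 — factor the characteristic polynomial to read off the algebraic multiplicities:
  χ_A(x) = (x - 5)^3*(x + 1)

Step 2 — compute geometric multiplicities via the rank-nullity identity g(λ) = n − rank(A − λI):
  rank(A − (-1)·I) = 3, so dim ker(A − (-1)·I) = n − 3 = 1
  rank(A − (5)·I) = 3, so dim ker(A − (5)·I) = n − 3 = 1

Summary:
  λ = -1: algebraic multiplicity = 1, geometric multiplicity = 1
  λ = 5: algebraic multiplicity = 3, geometric multiplicity = 1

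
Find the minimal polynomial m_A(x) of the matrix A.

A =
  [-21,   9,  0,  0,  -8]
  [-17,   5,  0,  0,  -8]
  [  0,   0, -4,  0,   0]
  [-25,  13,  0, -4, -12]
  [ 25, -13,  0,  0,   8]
x^3 + 8*x^2 + 16*x

The characteristic polynomial is χ_A(x) = x*(x + 4)^4, so the eigenvalues are known. The minimal polynomial is
  m_A(x) = Π_λ (x − λ)^{k_λ}
where k_λ is the size of the *largest* Jordan block for λ (equivalently, the smallest k with (A − λI)^k v = 0 for every generalised eigenvector v of λ).

  λ = -4: largest Jordan block has size 2, contributing (x + 4)^2
  λ = 0: largest Jordan block has size 1, contributing (x − 0)

So m_A(x) = x*(x + 4)^2 = x^3 + 8*x^2 + 16*x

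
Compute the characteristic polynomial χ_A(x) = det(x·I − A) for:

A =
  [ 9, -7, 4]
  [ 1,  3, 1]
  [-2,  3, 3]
x^3 - 15*x^2 + 75*x - 125

Expanding det(x·I − A) (e.g. by cofactor expansion or by noting that A is similar to its Jordan form J, which has the same characteristic polynomial as A) gives
  χ_A(x) = x^3 - 15*x^2 + 75*x - 125
which factors as (x - 5)^3. The eigenvalues (with algebraic multiplicities) are λ = 5 with multiplicity 3.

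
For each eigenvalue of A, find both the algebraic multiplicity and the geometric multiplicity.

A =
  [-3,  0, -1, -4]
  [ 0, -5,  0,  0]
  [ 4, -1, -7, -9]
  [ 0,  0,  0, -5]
λ = -5: alg = 4, geom = 2

Step 1 — factor the characteristic polynomial to read off the algebraic multiplicities:
  χ_A(x) = (x + 5)^4

Step 2 — compute geometric multiplicities via the rank-nullity identity g(λ) = n − rank(A − λI):
  rank(A − (-5)·I) = 2, so dim ker(A − (-5)·I) = n − 2 = 2

Summary:
  λ = -5: algebraic multiplicity = 4, geometric multiplicity = 2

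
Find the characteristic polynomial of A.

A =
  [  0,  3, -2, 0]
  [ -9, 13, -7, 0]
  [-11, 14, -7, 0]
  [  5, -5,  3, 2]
x^4 - 8*x^3 + 24*x^2 - 32*x + 16

Expanding det(x·I − A) (e.g. by cofactor expansion or by noting that A is similar to its Jordan form J, which has the same characteristic polynomial as A) gives
  χ_A(x) = x^4 - 8*x^3 + 24*x^2 - 32*x + 16
which factors as (x - 2)^4. The eigenvalues (with algebraic multiplicities) are λ = 2 with multiplicity 4.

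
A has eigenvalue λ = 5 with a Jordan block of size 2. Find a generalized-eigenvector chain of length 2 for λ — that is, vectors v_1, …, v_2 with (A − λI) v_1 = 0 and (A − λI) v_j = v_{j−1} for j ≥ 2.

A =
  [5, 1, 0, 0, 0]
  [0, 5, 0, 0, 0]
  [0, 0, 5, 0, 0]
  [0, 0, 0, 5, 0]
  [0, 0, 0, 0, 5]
A Jordan chain for λ = 5 of length 2:
v_1 = (1, 0, 0, 0, 0)ᵀ
v_2 = (0, 1, 0, 0, 0)ᵀ

Let N = A − (5)·I. We want v_2 with N^2 v_2 = 0 but N^1 v_2 ≠ 0; then v_{j-1} := N · v_j for j = 2, …, 2.

Pick v_2 = (0, 1, 0, 0, 0)ᵀ.
Then v_1 = N · v_2 = (1, 0, 0, 0, 0)ᵀ.

Sanity check: (A − (5)·I) v_1 = (0, 0, 0, 0, 0)ᵀ = 0. ✓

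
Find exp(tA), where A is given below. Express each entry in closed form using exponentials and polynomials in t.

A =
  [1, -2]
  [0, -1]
e^{tA} =
  [exp(t), -exp(t) + exp(-t)]
  [0, exp(-t)]

Strategy: write A = P · J · P⁻¹ where J is a Jordan canonical form, so e^{tA} = P · e^{tJ} · P⁻¹, and e^{tJ} can be computed block-by-block.

A has Jordan form
J =
  [-1, 0]
  [ 0, 1]
(up to reordering of blocks).

Per-block formulas:
  For a 1×1 block at λ = -1: exp(t · [-1]) = [e^(-1t)].
  For a 1×1 block at λ = 1: exp(t · [1]) = [e^(1t)].

After assembling e^{tJ} and conjugating by P, we get:

e^{tA} =
  [exp(t), -exp(t) + exp(-t)]
  [0, exp(-t)]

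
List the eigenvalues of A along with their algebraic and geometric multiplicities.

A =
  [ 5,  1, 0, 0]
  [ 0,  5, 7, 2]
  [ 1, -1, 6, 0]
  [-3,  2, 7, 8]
λ = 6: alg = 4, geom = 2

Step 1 — factor the characteristic polynomial to read off the algebraic multiplicities:
  χ_A(x) = (x - 6)^4

Step 2 — compute geometric multiplicities via the rank-nullity identity g(λ) = n − rank(A − λI):
  rank(A − (6)·I) = 2, so dim ker(A − (6)·I) = n − 2 = 2

Summary:
  λ = 6: algebraic multiplicity = 4, geometric multiplicity = 2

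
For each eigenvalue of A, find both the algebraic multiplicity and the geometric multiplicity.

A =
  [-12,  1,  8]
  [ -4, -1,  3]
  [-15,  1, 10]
λ = -1: alg = 3, geom = 1

Step 1 — factor the characteristic polynomial to read off the algebraic multiplicities:
  χ_A(x) = (x + 1)^3

Step 2 — compute geometric multiplicities via the rank-nullity identity g(λ) = n − rank(A − λI):
  rank(A − (-1)·I) = 2, so dim ker(A − (-1)·I) = n − 2 = 1

Summary:
  λ = -1: algebraic multiplicity = 3, geometric multiplicity = 1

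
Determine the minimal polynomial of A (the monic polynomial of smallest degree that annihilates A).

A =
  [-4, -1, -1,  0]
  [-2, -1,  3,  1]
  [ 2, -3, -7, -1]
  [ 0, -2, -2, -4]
x^2 + 8*x + 16

The characteristic polynomial is χ_A(x) = (x + 4)^4, so the eigenvalues are known. The minimal polynomial is
  m_A(x) = Π_λ (x − λ)^{k_λ}
where k_λ is the size of the *largest* Jordan block for λ (equivalently, the smallest k with (A − λI)^k v = 0 for every generalised eigenvector v of λ).

  λ = -4: largest Jordan block has size 2, contributing (x + 4)^2

So m_A(x) = (x + 4)^2 = x^2 + 8*x + 16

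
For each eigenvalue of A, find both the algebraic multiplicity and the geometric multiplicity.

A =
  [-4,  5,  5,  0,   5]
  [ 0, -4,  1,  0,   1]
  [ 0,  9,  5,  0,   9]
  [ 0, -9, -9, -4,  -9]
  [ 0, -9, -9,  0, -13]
λ = -4: alg = 5, geom = 3

Step 1 — factor the characteristic polynomial to read off the algebraic multiplicities:
  χ_A(x) = (x + 4)^5

Step 2 — compute geometric multiplicities via the rank-nullity identity g(λ) = n − rank(A − λI):
  rank(A − (-4)·I) = 2, so dim ker(A − (-4)·I) = n − 2 = 3

Summary:
  λ = -4: algebraic multiplicity = 5, geometric multiplicity = 3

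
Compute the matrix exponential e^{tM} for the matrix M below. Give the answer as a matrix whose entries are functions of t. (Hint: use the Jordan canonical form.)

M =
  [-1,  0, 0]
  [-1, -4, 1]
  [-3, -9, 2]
e^{tM} =
  [exp(-t), 0, 0]
  [-t*exp(-t), -3*t*exp(-t) + exp(-t), t*exp(-t)]
  [-3*t*exp(-t), -9*t*exp(-t), 3*t*exp(-t) + exp(-t)]

Strategy: write M = P · J · P⁻¹ where J is a Jordan canonical form, so e^{tM} = P · e^{tJ} · P⁻¹, and e^{tJ} can be computed block-by-block.

M has Jordan form
J =
  [-1,  1,  0]
  [ 0, -1,  0]
  [ 0,  0, -1]
(up to reordering of blocks).

Per-block formulas:
  For a 2×2 Jordan block J_2(-1): exp(t · J_2(-1)) = e^(-1t)·(I + t·N), where N is the 2×2 nilpotent shift.
  For a 1×1 block at λ = -1: exp(t · [-1]) = [e^(-1t)].

After assembling e^{tJ} and conjugating by P, we get:

e^{tM} =
  [exp(-t), 0, 0]
  [-t*exp(-t), -3*t*exp(-t) + exp(-t), t*exp(-t)]
  [-3*t*exp(-t), -9*t*exp(-t), 3*t*exp(-t) + exp(-t)]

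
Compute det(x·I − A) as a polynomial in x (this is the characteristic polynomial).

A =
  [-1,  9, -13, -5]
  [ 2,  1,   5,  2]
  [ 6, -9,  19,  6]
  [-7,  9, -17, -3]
x^4 - 16*x^3 + 96*x^2 - 256*x + 256

Expanding det(x·I − A) (e.g. by cofactor expansion or by noting that A is similar to its Jordan form J, which has the same characteristic polynomial as A) gives
  χ_A(x) = x^4 - 16*x^3 + 96*x^2 - 256*x + 256
which factors as (x - 4)^4. The eigenvalues (with algebraic multiplicities) are λ = 4 with multiplicity 4.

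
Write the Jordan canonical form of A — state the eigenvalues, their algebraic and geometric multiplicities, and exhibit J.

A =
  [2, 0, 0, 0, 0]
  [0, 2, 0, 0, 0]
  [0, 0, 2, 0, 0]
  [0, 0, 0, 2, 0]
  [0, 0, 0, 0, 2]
J_1(2) ⊕ J_1(2) ⊕ J_1(2) ⊕ J_1(2) ⊕ J_1(2)

The characteristic polynomial is
  det(x·I − A) = x^5 - 10*x^4 + 40*x^3 - 80*x^2 + 80*x - 32 = (x - 2)^5

Eigenvalues and multiplicities (the geometric multiplicity of λ is n − rank(A − λI), which equals the number of Jordan blocks for λ):
  λ = 2: algebraic multiplicity = 5, geometric multiplicity = 5

Determining the block sizes for each eigenvalue:
  λ = 2: gm = am = 5, so every block has size 1 → block sizes [1, 1, 1, 1, 1]

Assembling the blocks gives a Jordan form
J =
  [2, 0, 0, 0, 0]
  [0, 2, 0, 0, 0]
  [0, 0, 2, 0, 0]
  [0, 0, 0, 2, 0]
  [0, 0, 0, 0, 2]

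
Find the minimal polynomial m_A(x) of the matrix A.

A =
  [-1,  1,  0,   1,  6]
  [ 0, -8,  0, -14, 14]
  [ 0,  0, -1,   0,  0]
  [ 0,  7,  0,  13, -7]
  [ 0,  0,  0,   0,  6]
x^3 - 4*x^2 - 11*x - 6

The characteristic polynomial is χ_A(x) = (x - 6)^2*(x + 1)^3, so the eigenvalues are known. The minimal polynomial is
  m_A(x) = Π_λ (x − λ)^{k_λ}
where k_λ is the size of the *largest* Jordan block for λ (equivalently, the smallest k with (A − λI)^k v = 0 for every generalised eigenvector v of λ).

  λ = -1: largest Jordan block has size 2, contributing (x + 1)^2
  λ = 6: largest Jordan block has size 1, contributing (x − 6)

So m_A(x) = (x - 6)*(x + 1)^2 = x^3 - 4*x^2 - 11*x - 6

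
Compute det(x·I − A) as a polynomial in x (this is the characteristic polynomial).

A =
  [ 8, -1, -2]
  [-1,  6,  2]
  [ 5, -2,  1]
x^3 - 15*x^2 + 75*x - 125

Expanding det(x·I − A) (e.g. by cofactor expansion or by noting that A is similar to its Jordan form J, which has the same characteristic polynomial as A) gives
  χ_A(x) = x^3 - 15*x^2 + 75*x - 125
which factors as (x - 5)^3. The eigenvalues (with algebraic multiplicities) are λ = 5 with multiplicity 3.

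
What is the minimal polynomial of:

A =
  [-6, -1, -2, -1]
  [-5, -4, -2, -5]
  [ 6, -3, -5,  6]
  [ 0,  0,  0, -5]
x^3 + 15*x^2 + 75*x + 125

The characteristic polynomial is χ_A(x) = (x + 5)^4, so the eigenvalues are known. The minimal polynomial is
  m_A(x) = Π_λ (x − λ)^{k_λ}
where k_λ is the size of the *largest* Jordan block for λ (equivalently, the smallest k with (A − λI)^k v = 0 for every generalised eigenvector v of λ).

  λ = -5: largest Jordan block has size 3, contributing (x + 5)^3

So m_A(x) = (x + 5)^3 = x^3 + 15*x^2 + 75*x + 125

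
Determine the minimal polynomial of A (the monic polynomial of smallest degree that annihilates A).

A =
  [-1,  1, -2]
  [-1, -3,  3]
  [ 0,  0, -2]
x^3 + 6*x^2 + 12*x + 8

The characteristic polynomial is χ_A(x) = (x + 2)^3, so the eigenvalues are known. The minimal polynomial is
  m_A(x) = Π_λ (x − λ)^{k_λ}
where k_λ is the size of the *largest* Jordan block for λ (equivalently, the smallest k with (A − λI)^k v = 0 for every generalised eigenvector v of λ).

  λ = -2: largest Jordan block has size 3, contributing (x + 2)^3

So m_A(x) = (x + 2)^3 = x^3 + 6*x^2 + 12*x + 8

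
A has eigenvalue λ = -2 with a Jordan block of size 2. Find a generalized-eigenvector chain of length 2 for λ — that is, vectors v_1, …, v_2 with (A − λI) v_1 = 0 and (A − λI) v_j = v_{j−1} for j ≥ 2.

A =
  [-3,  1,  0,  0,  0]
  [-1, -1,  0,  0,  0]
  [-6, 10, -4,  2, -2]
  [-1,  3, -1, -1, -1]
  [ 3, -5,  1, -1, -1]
A Jordan chain for λ = -2 of length 2:
v_1 = (-1, -1, -6, -1, 3)ᵀ
v_2 = (1, 0, 0, 0, 0)ᵀ

Let N = A − (-2)·I. We want v_2 with N^2 v_2 = 0 but N^1 v_2 ≠ 0; then v_{j-1} := N · v_j for j = 2, …, 2.

Pick v_2 = (1, 0, 0, 0, 0)ᵀ.
Then v_1 = N · v_2 = (-1, -1, -6, -1, 3)ᵀ.

Sanity check: (A − (-2)·I) v_1 = (0, 0, 0, 0, 0)ᵀ = 0. ✓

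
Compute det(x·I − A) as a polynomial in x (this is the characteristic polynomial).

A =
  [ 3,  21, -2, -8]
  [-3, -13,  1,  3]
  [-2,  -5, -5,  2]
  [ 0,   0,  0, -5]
x^4 + 20*x^3 + 150*x^2 + 500*x + 625

Expanding det(x·I − A) (e.g. by cofactor expansion or by noting that A is similar to its Jordan form J, which has the same characteristic polynomial as A) gives
  χ_A(x) = x^4 + 20*x^3 + 150*x^2 + 500*x + 625
which factors as (x + 5)^4. The eigenvalues (with algebraic multiplicities) are λ = -5 with multiplicity 4.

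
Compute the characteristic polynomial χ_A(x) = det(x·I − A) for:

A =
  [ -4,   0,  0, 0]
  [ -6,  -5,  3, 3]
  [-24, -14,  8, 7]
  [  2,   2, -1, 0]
x^4 + x^3 - 9*x^2 + 11*x - 4

Expanding det(x·I − A) (e.g. by cofactor expansion or by noting that A is similar to its Jordan form J, which has the same characteristic polynomial as A) gives
  χ_A(x) = x^4 + x^3 - 9*x^2 + 11*x - 4
which factors as (x - 1)^3*(x + 4). The eigenvalues (with algebraic multiplicities) are λ = -4 with multiplicity 1, λ = 1 with multiplicity 3.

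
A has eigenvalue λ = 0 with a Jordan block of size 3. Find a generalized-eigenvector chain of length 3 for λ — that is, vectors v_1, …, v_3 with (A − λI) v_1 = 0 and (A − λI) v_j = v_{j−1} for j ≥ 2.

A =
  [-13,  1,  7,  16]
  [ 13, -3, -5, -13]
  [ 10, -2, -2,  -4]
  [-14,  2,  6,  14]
A Jordan chain for λ = 0 of length 3:
v_1 = (2, 6, 12, -4)ᵀ
v_2 = (1, -3, -2, 2)ᵀ
v_3 = (0, 1, 0, 0)ᵀ

Let N = A − (0)·I. We want v_3 with N^3 v_3 = 0 but N^2 v_3 ≠ 0; then v_{j-1} := N · v_j for j = 3, …, 2.

Pick v_3 = (0, 1, 0, 0)ᵀ.
Then v_2 = N · v_3 = (1, -3, -2, 2)ᵀ.
Then v_1 = N · v_2 = (2, 6, 12, -4)ᵀ.

Sanity check: (A − (0)·I) v_1 = (0, 0, 0, 0)ᵀ = 0. ✓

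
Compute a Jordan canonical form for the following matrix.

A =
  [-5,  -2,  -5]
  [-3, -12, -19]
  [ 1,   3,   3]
J_2(-5) ⊕ J_1(-4)

The characteristic polynomial is
  det(x·I − A) = x^3 + 14*x^2 + 65*x + 100 = (x + 4)*(x + 5)^2

Eigenvalues and multiplicities (the geometric multiplicity of λ is n − rank(A − λI), which equals the number of Jordan blocks for λ):
  λ = -5: algebraic multiplicity = 2, geometric multiplicity = 1
  λ = -4: algebraic multiplicity = 1, geometric multiplicity = 1

Determining the block sizes for each eigenvalue:
  λ = -5: one block (gm = 1), so the single block has size am = 2 → block sizes [2]
  λ = -4: one block (gm = 1), so the single block has size am = 1 → block sizes [1]

Assembling the blocks gives a Jordan form
J =
  [-5,  1,  0]
  [ 0, -5,  0]
  [ 0,  0, -4]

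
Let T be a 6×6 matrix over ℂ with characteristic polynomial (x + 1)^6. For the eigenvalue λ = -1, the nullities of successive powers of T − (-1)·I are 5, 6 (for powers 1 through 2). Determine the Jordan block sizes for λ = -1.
Block sizes for λ = -1: [2, 1, 1, 1, 1]

From the dimensions of kernels of powers, the number of Jordan blocks of size at least j is d_j − d_{j−1} where d_j = dim ker(N^j) (with d_0 = 0). Computing the differences gives [5, 1].
The number of blocks of size exactly k is (#blocks of size ≥ k) − (#blocks of size ≥ k + 1), so the partition is: 4 block(s) of size 1, 1 block(s) of size 2.
In nonincreasing order the block sizes are [2, 1, 1, 1, 1].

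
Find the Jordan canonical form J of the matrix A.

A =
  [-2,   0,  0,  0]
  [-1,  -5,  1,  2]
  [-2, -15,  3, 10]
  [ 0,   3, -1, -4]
J_3(-2) ⊕ J_1(-2)

The characteristic polynomial is
  det(x·I − A) = x^4 + 8*x^3 + 24*x^2 + 32*x + 16 = (x + 2)^4

Eigenvalues and multiplicities (the geometric multiplicity of λ is n − rank(A − λI), which equals the number of Jordan blocks for λ):
  λ = -2: algebraic multiplicity = 4, geometric multiplicity = 2

Determining the block sizes for each eigenvalue:
  λ = -2: with am = 4 and gm = 2, the partition is not yet determined (e.g. several partitions of 4 into 2 parts exist). Let N = A − (-2)·I. Computing rank(N^1) = 2, rank(N^2) = 1, rank(N^3) = 0; the number of blocks of size ≥ j is rank(N^{j−1}) − rank(N^j), giving [2, 1, 1]. So we have 1 block(s) of size 3, 1 block(s) of size 1 → block sizes [3, 1]

Assembling the blocks gives a Jordan form
J =
  [-2,  1,  0,  0]
  [ 0, -2,  1,  0]
  [ 0,  0, -2,  0]
  [ 0,  0,  0, -2]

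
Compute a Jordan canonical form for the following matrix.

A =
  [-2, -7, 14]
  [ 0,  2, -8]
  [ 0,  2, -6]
J_2(-2) ⊕ J_1(-2)

The characteristic polynomial is
  det(x·I − A) = x^3 + 6*x^2 + 12*x + 8 = (x + 2)^3

Eigenvalues and multiplicities (the geometric multiplicity of λ is n − rank(A − λI), which equals the number of Jordan blocks for λ):
  λ = -2: algebraic multiplicity = 3, geometric multiplicity = 2

Determining the block sizes for each eigenvalue:
  λ = -2: 2 blocks summing to 3 forces exactly one block of size 2 and the rest size 1 → block sizes [2, 1]

Assembling the blocks gives a Jordan form
J =
  [-2,  1,  0]
  [ 0, -2,  0]
  [ 0,  0, -2]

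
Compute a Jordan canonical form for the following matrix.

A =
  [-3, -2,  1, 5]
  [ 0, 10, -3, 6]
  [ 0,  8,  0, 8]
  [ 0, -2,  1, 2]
J_1(-3) ⊕ J_2(4) ⊕ J_1(4)

The characteristic polynomial is
  det(x·I − A) = x^4 - 9*x^3 + 12*x^2 + 80*x - 192 = (x - 4)^3*(x + 3)

Eigenvalues and multiplicities (the geometric multiplicity of λ is n − rank(A − λI), which equals the number of Jordan blocks for λ):
  λ = -3: algebraic multiplicity = 1, geometric multiplicity = 1
  λ = 4: algebraic multiplicity = 3, geometric multiplicity = 2

Determining the block sizes for each eigenvalue:
  λ = -3: one block (gm = 1), so the single block has size am = 1 → block sizes [1]
  λ = 4: 2 blocks summing to 3 forces exactly one block of size 2 and the rest size 1 → block sizes [2, 1]

Assembling the blocks gives a Jordan form
J =
  [-3, 0, 0, 0]
  [ 0, 4, 1, 0]
  [ 0, 0, 4, 0]
  [ 0, 0, 0, 4]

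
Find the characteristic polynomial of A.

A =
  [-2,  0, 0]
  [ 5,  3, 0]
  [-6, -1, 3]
x^3 - 4*x^2 - 3*x + 18

Expanding det(x·I − A) (e.g. by cofactor expansion or by noting that A is similar to its Jordan form J, which has the same characteristic polynomial as A) gives
  χ_A(x) = x^3 - 4*x^2 - 3*x + 18
which factors as (x - 3)^2*(x + 2). The eigenvalues (with algebraic multiplicities) are λ = -2 with multiplicity 1, λ = 3 with multiplicity 2.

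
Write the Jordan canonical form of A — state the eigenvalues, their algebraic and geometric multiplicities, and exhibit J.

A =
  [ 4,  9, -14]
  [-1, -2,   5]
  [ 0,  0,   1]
J_3(1)

The characteristic polynomial is
  det(x·I − A) = x^3 - 3*x^2 + 3*x - 1 = (x - 1)^3

Eigenvalues and multiplicities (the geometric multiplicity of λ is n − rank(A − λI), which equals the number of Jordan blocks for λ):
  λ = 1: algebraic multiplicity = 3, geometric multiplicity = 1

Determining the block sizes for each eigenvalue:
  λ = 1: one block (gm = 1), so the single block has size am = 3 → block sizes [3]

Assembling the blocks gives a Jordan form
J =
  [1, 1, 0]
  [0, 1, 1]
  [0, 0, 1]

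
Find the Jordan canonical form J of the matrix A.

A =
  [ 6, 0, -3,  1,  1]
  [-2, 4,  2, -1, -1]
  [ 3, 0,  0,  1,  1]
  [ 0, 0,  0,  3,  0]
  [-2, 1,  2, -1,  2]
J_3(3) ⊕ J_1(3) ⊕ J_1(3)

The characteristic polynomial is
  det(x·I − A) = x^5 - 15*x^4 + 90*x^3 - 270*x^2 + 405*x - 243 = (x - 3)^5

Eigenvalues and multiplicities (the geometric multiplicity of λ is n − rank(A − λI), which equals the number of Jordan blocks for λ):
  λ = 3: algebraic multiplicity = 5, geometric multiplicity = 3

Determining the block sizes for each eigenvalue:
  λ = 3: with am = 5 and gm = 3, the partition is not yet determined (e.g. several partitions of 5 into 3 parts exist). Let N = A − (3)·I. Computing rank(N^1) = 2, rank(N^2) = 1, rank(N^3) = 0; the number of blocks of size ≥ j is rank(N^{j−1}) − rank(N^j), giving [3, 1, 1]. So we have 1 block(s) of size 3, 2 block(s) of size 1 → block sizes [3, 1, 1]

Assembling the blocks gives a Jordan form
J =
  [3, 1, 0, 0, 0]
  [0, 3, 1, 0, 0]
  [0, 0, 3, 0, 0]
  [0, 0, 0, 3, 0]
  [0, 0, 0, 0, 3]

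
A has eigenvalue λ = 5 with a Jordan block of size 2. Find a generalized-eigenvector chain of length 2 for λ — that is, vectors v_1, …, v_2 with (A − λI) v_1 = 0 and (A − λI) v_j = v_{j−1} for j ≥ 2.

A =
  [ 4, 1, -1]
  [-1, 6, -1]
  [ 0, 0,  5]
A Jordan chain for λ = 5 of length 2:
v_1 = (-1, -1, 0)ᵀ
v_2 = (1, 0, 0)ᵀ

Let N = A − (5)·I. We want v_2 with N^2 v_2 = 0 but N^1 v_2 ≠ 0; then v_{j-1} := N · v_j for j = 2, …, 2.

Pick v_2 = (1, 0, 0)ᵀ.
Then v_1 = N · v_2 = (-1, -1, 0)ᵀ.

Sanity check: (A − (5)·I) v_1 = (0, 0, 0)ᵀ = 0. ✓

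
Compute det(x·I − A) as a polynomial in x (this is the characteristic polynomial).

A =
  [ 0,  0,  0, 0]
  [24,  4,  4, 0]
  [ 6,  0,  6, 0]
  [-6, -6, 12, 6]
x^4 - 16*x^3 + 84*x^2 - 144*x

Expanding det(x·I − A) (e.g. by cofactor expansion or by noting that A is similar to its Jordan form J, which has the same characteristic polynomial as A) gives
  χ_A(x) = x^4 - 16*x^3 + 84*x^2 - 144*x
which factors as x*(x - 6)^2*(x - 4). The eigenvalues (with algebraic multiplicities) are λ = 0 with multiplicity 1, λ = 4 with multiplicity 1, λ = 6 with multiplicity 2.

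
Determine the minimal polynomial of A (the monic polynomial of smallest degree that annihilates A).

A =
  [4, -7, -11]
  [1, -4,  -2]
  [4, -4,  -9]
x^3 + 9*x^2 + 27*x + 27

The characteristic polynomial is χ_A(x) = (x + 3)^3, so the eigenvalues are known. The minimal polynomial is
  m_A(x) = Π_λ (x − λ)^{k_λ}
where k_λ is the size of the *largest* Jordan block for λ (equivalently, the smallest k with (A − λI)^k v = 0 for every generalised eigenvector v of λ).

  λ = -3: largest Jordan block has size 3, contributing (x + 3)^3

So m_A(x) = (x + 3)^3 = x^3 + 9*x^2 + 27*x + 27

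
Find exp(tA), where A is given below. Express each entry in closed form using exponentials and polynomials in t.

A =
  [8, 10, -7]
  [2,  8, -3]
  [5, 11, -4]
e^{tA} =
  [t^2*exp(4*t)/2 + 4*t*exp(4*t) + exp(4*t), 3*t^2*exp(4*t)/2 + 10*t*exp(4*t), -t^2*exp(4*t) - 7*t*exp(4*t)]
  [t^2*exp(4*t)/2 + 2*t*exp(4*t), 3*t^2*exp(4*t)/2 + 4*t*exp(4*t) + exp(4*t), -t^2*exp(4*t) - 3*t*exp(4*t)]
  [t^2*exp(4*t) + 5*t*exp(4*t), 3*t^2*exp(4*t) + 11*t*exp(4*t), -2*t^2*exp(4*t) - 8*t*exp(4*t) + exp(4*t)]

Strategy: write A = P · J · P⁻¹ where J is a Jordan canonical form, so e^{tA} = P · e^{tJ} · P⁻¹, and e^{tJ} can be computed block-by-block.

A has Jordan form
J =
  [4, 1, 0]
  [0, 4, 1]
  [0, 0, 4]
(up to reordering of blocks).

Per-block formulas:
  For a 3×3 Jordan block J_3(4): exp(t · J_3(4)) = e^(4t)·(I + t·N + (t^2/2)·N^2), where N is the 3×3 nilpotent shift.

After assembling e^{tJ} and conjugating by P, we get:

e^{tA} =
  [t^2*exp(4*t)/2 + 4*t*exp(4*t) + exp(4*t), 3*t^2*exp(4*t)/2 + 10*t*exp(4*t), -t^2*exp(4*t) - 7*t*exp(4*t)]
  [t^2*exp(4*t)/2 + 2*t*exp(4*t), 3*t^2*exp(4*t)/2 + 4*t*exp(4*t) + exp(4*t), -t^2*exp(4*t) - 3*t*exp(4*t)]
  [t^2*exp(4*t) + 5*t*exp(4*t), 3*t^2*exp(4*t) + 11*t*exp(4*t), -2*t^2*exp(4*t) - 8*t*exp(4*t) + exp(4*t)]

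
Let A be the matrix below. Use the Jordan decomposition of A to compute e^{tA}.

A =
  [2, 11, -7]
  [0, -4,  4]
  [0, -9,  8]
e^{tA} =
  [exp(2*t), -3*t^2*exp(2*t)/2 + 11*t*exp(2*t), t^2*exp(2*t) - 7*t*exp(2*t)]
  [0, -6*t*exp(2*t) + exp(2*t), 4*t*exp(2*t)]
  [0, -9*t*exp(2*t), 6*t*exp(2*t) + exp(2*t)]

Strategy: write A = P · J · P⁻¹ where J is a Jordan canonical form, so e^{tA} = P · e^{tJ} · P⁻¹, and e^{tJ} can be computed block-by-block.

A has Jordan form
J =
  [2, 1, 0]
  [0, 2, 1]
  [0, 0, 2]
(up to reordering of blocks).

Per-block formulas:
  For a 3×3 Jordan block J_3(2): exp(t · J_3(2)) = e^(2t)·(I + t·N + (t^2/2)·N^2), where N is the 3×3 nilpotent shift.

After assembling e^{tJ} and conjugating by P, we get:

e^{tA} =
  [exp(2*t), -3*t^2*exp(2*t)/2 + 11*t*exp(2*t), t^2*exp(2*t) - 7*t*exp(2*t)]
  [0, -6*t*exp(2*t) + exp(2*t), 4*t*exp(2*t)]
  [0, -9*t*exp(2*t), 6*t*exp(2*t) + exp(2*t)]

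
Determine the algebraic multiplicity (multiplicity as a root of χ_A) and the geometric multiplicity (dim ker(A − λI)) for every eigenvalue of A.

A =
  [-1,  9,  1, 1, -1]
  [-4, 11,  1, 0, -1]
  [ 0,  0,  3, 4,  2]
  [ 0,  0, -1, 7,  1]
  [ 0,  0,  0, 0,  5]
λ = 5: alg = 5, geom = 3

Step 1 — factor the characteristic polynomial to read off the algebraic multiplicities:
  χ_A(x) = (x - 5)^5

Step 2 — compute geometric multiplicities via the rank-nullity identity g(λ) = n − rank(A − λI):
  rank(A − (5)·I) = 2, so dim ker(A − (5)·I) = n − 2 = 3

Summary:
  λ = 5: algebraic multiplicity = 5, geometric multiplicity = 3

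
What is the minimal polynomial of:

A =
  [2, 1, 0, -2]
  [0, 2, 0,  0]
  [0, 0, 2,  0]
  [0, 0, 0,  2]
x^2 - 4*x + 4

The characteristic polynomial is χ_A(x) = (x - 2)^4, so the eigenvalues are known. The minimal polynomial is
  m_A(x) = Π_λ (x − λ)^{k_λ}
where k_λ is the size of the *largest* Jordan block for λ (equivalently, the smallest k with (A − λI)^k v = 0 for every generalised eigenvector v of λ).

  λ = 2: largest Jordan block has size 2, contributing (x − 2)^2

So m_A(x) = (x - 2)^2 = x^2 - 4*x + 4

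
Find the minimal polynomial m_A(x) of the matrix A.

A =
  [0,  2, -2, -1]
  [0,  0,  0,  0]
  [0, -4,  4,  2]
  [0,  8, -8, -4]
x^2

The characteristic polynomial is χ_A(x) = x^4, so the eigenvalues are known. The minimal polynomial is
  m_A(x) = Π_λ (x − λ)^{k_λ}
where k_λ is the size of the *largest* Jordan block for λ (equivalently, the smallest k with (A − λI)^k v = 0 for every generalised eigenvector v of λ).

  λ = 0: largest Jordan block has size 2, contributing (x − 0)^2

So m_A(x) = x^2 = x^2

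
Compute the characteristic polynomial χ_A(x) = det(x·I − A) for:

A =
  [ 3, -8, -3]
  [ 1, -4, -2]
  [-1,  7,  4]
x^3 - 3*x^2 + 3*x - 1

Expanding det(x·I − A) (e.g. by cofactor expansion or by noting that A is similar to its Jordan form J, which has the same characteristic polynomial as A) gives
  χ_A(x) = x^3 - 3*x^2 + 3*x - 1
which factors as (x - 1)^3. The eigenvalues (with algebraic multiplicities) are λ = 1 with multiplicity 3.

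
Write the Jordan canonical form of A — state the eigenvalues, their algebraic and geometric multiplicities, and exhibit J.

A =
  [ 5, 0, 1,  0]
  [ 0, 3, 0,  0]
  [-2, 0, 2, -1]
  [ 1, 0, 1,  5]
J_1(3) ⊕ J_3(4)

The characteristic polynomial is
  det(x·I − A) = x^4 - 15*x^3 + 84*x^2 - 208*x + 192 = (x - 4)^3*(x - 3)

Eigenvalues and multiplicities (the geometric multiplicity of λ is n − rank(A − λI), which equals the number of Jordan blocks for λ):
  λ = 3: algebraic multiplicity = 1, geometric multiplicity = 1
  λ = 4: algebraic multiplicity = 3, geometric multiplicity = 1

Determining the block sizes for each eigenvalue:
  λ = 3: one block (gm = 1), so the single block has size am = 1 → block sizes [1]
  λ = 4: one block (gm = 1), so the single block has size am = 3 → block sizes [3]

Assembling the blocks gives a Jordan form
J =
  [3, 0, 0, 0]
  [0, 4, 1, 0]
  [0, 0, 4, 1]
  [0, 0, 0, 4]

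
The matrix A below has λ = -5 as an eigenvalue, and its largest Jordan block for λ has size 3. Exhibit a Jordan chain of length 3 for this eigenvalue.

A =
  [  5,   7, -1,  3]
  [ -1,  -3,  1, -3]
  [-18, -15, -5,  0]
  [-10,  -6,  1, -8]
A Jordan chain for λ = -5 of length 3:
v_1 = (0, 0, -9, -3)ᵀ
v_2 = (3, -3, -3, -4)ᵀ
v_3 = (1, -1, 0, 0)ᵀ

Let N = A − (-5)·I. We want v_3 with N^3 v_3 = 0 but N^2 v_3 ≠ 0; then v_{j-1} := N · v_j for j = 3, …, 2.

Pick v_3 = (1, -1, 0, 0)ᵀ.
Then v_2 = N · v_3 = (3, -3, -3, -4)ᵀ.
Then v_1 = N · v_2 = (0, 0, -9, -3)ᵀ.

Sanity check: (A − (-5)·I) v_1 = (0, 0, 0, 0)ᵀ = 0. ✓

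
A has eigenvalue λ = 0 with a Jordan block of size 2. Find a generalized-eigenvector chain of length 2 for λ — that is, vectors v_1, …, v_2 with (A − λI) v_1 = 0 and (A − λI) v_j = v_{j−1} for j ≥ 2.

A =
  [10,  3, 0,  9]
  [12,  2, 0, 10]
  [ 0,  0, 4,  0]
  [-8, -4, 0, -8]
A Jordan chain for λ = 0 of length 2:
v_1 = (3, 2, 0, -4)ᵀ
v_2 = (0, 1, 0, 0)ᵀ

Let N = A − (0)·I. We want v_2 with N^2 v_2 = 0 but N^1 v_2 ≠ 0; then v_{j-1} := N · v_j for j = 2, …, 2.

Pick v_2 = (0, 1, 0, 0)ᵀ.
Then v_1 = N · v_2 = (3, 2, 0, -4)ᵀ.

Sanity check: (A − (0)·I) v_1 = (0, 0, 0, 0)ᵀ = 0. ✓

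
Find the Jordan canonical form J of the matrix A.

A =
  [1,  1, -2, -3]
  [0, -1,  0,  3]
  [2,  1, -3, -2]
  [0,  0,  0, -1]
J_3(-1) ⊕ J_1(-1)

The characteristic polynomial is
  det(x·I − A) = x^4 + 4*x^3 + 6*x^2 + 4*x + 1 = (x + 1)^4

Eigenvalues and multiplicities (the geometric multiplicity of λ is n − rank(A − λI), which equals the number of Jordan blocks for λ):
  λ = -1: algebraic multiplicity = 4, geometric multiplicity = 2

Determining the block sizes for each eigenvalue:
  λ = -1: with am = 4 and gm = 2, the partition is not yet determined (e.g. several partitions of 4 into 2 parts exist). Let N = A − (-1)·I. Computing rank(N^1) = 2, rank(N^2) = 1, rank(N^3) = 0; the number of blocks of size ≥ j is rank(N^{j−1}) − rank(N^j), giving [2, 1, 1]. So we have 1 block(s) of size 3, 1 block(s) of size 1 → block sizes [3, 1]

Assembling the blocks gives a Jordan form
J =
  [-1,  1,  0,  0]
  [ 0, -1,  1,  0]
  [ 0,  0, -1,  0]
  [ 0,  0,  0, -1]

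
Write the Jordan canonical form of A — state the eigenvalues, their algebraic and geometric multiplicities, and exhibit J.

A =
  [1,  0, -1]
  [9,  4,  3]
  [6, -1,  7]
J_3(4)

The characteristic polynomial is
  det(x·I − A) = x^3 - 12*x^2 + 48*x - 64 = (x - 4)^3

Eigenvalues and multiplicities (the geometric multiplicity of λ is n − rank(A − λI), which equals the number of Jordan blocks for λ):
  λ = 4: algebraic multiplicity = 3, geometric multiplicity = 1

Determining the block sizes for each eigenvalue:
  λ = 4: one block (gm = 1), so the single block has size am = 3 → block sizes [3]

Assembling the blocks gives a Jordan form
J =
  [4, 1, 0]
  [0, 4, 1]
  [0, 0, 4]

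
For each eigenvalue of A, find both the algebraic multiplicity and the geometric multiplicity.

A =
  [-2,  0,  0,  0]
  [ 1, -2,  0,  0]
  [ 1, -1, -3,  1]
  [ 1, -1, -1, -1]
λ = -2: alg = 4, geom = 2

Step 1 — factor the characteristic polynomial to read off the algebraic multiplicities:
  χ_A(x) = (x + 2)^4

Step 2 — compute geometric multiplicities via the rank-nullity identity g(λ) = n − rank(A − λI):
  rank(A − (-2)·I) = 2, so dim ker(A − (-2)·I) = n − 2 = 2

Summary:
  λ = -2: algebraic multiplicity = 4, geometric multiplicity = 2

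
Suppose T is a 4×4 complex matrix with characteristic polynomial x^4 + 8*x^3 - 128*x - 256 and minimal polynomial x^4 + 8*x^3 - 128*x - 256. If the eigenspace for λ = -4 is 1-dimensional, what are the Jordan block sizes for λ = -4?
Block sizes for λ = -4: [3]

Step 1 — from the characteristic polynomial, algebraic multiplicity of λ = -4 is 3. From dim ker(T − (-4)·I) = 1, there are exactly 1 Jordan blocks for λ = -4.
Step 2 — from the minimal polynomial, the factor (x + 4)^3 tells us the largest block for λ = -4 has size 3.
Step 3 — with total size 3, 1 blocks, and largest block 3, the block sizes (in nonincreasing order) are [3].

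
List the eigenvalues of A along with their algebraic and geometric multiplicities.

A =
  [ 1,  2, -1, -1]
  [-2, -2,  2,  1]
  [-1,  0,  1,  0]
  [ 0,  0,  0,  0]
λ = 0: alg = 4, geom = 2

Step 1 — factor the characteristic polynomial to read off the algebraic multiplicities:
  χ_A(x) = x^4

Step 2 — compute geometric multiplicities via the rank-nullity identity g(λ) = n − rank(A − λI):
  rank(A − (0)·I) = 2, so dim ker(A − (0)·I) = n − 2 = 2

Summary:
  λ = 0: algebraic multiplicity = 4, geometric multiplicity = 2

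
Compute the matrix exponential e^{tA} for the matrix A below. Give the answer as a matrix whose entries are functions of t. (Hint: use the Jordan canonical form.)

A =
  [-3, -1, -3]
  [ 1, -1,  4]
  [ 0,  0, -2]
e^{tA} =
  [-t*exp(-2*t) + exp(-2*t), -t*exp(-2*t), -t^2*exp(-2*t)/2 - 3*t*exp(-2*t)]
  [t*exp(-2*t), t*exp(-2*t) + exp(-2*t), t^2*exp(-2*t)/2 + 4*t*exp(-2*t)]
  [0, 0, exp(-2*t)]

Strategy: write A = P · J · P⁻¹ where J is a Jordan canonical form, so e^{tA} = P · e^{tJ} · P⁻¹, and e^{tJ} can be computed block-by-block.

A has Jordan form
J =
  [-2,  1,  0]
  [ 0, -2,  1]
  [ 0,  0, -2]
(up to reordering of blocks).

Per-block formulas:
  For a 3×3 Jordan block J_3(-2): exp(t · J_3(-2)) = e^(-2t)·(I + t·N + (t^2/2)·N^2), where N is the 3×3 nilpotent shift.

After assembling e^{tJ} and conjugating by P, we get:

e^{tA} =
  [-t*exp(-2*t) + exp(-2*t), -t*exp(-2*t), -t^2*exp(-2*t)/2 - 3*t*exp(-2*t)]
  [t*exp(-2*t), t*exp(-2*t) + exp(-2*t), t^2*exp(-2*t)/2 + 4*t*exp(-2*t)]
  [0, 0, exp(-2*t)]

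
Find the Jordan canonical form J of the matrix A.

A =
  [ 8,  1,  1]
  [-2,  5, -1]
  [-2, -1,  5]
J_2(6) ⊕ J_1(6)

The characteristic polynomial is
  det(x·I − A) = x^3 - 18*x^2 + 108*x - 216 = (x - 6)^3

Eigenvalues and multiplicities (the geometric multiplicity of λ is n − rank(A − λI), which equals the number of Jordan blocks for λ):
  λ = 6: algebraic multiplicity = 3, geometric multiplicity = 2

Determining the block sizes for each eigenvalue:
  λ = 6: 2 blocks summing to 3 forces exactly one block of size 2 and the rest size 1 → block sizes [2, 1]

Assembling the blocks gives a Jordan form
J =
  [6, 1, 0]
  [0, 6, 0]
  [0, 0, 6]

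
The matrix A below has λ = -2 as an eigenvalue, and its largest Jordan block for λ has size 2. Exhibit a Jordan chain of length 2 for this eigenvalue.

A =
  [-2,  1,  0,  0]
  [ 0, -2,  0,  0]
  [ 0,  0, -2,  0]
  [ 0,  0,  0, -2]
A Jordan chain for λ = -2 of length 2:
v_1 = (1, 0, 0, 0)ᵀ
v_2 = (0, 1, 0, 0)ᵀ

Let N = A − (-2)·I. We want v_2 with N^2 v_2 = 0 but N^1 v_2 ≠ 0; then v_{j-1} := N · v_j for j = 2, …, 2.

Pick v_2 = (0, 1, 0, 0)ᵀ.
Then v_1 = N · v_2 = (1, 0, 0, 0)ᵀ.

Sanity check: (A − (-2)·I) v_1 = (0, 0, 0, 0)ᵀ = 0. ✓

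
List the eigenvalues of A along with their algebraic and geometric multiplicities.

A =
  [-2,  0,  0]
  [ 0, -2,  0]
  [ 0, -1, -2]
λ = -2: alg = 3, geom = 2

Step 1 — factor the characteristic polynomial to read off the algebraic multiplicities:
  χ_A(x) = (x + 2)^3

Step 2 — compute geometric multiplicities via the rank-nullity identity g(λ) = n − rank(A − λI):
  rank(A − (-2)·I) = 1, so dim ker(A − (-2)·I) = n − 1 = 2

Summary:
  λ = -2: algebraic multiplicity = 3, geometric multiplicity = 2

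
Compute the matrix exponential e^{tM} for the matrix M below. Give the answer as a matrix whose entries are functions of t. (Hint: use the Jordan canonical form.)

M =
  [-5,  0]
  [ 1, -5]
e^{tM} =
  [exp(-5*t), 0]
  [t*exp(-5*t), exp(-5*t)]

Strategy: write M = P · J · P⁻¹ where J is a Jordan canonical form, so e^{tM} = P · e^{tJ} · P⁻¹, and e^{tJ} can be computed block-by-block.

M has Jordan form
J =
  [-5,  1]
  [ 0, -5]
(up to reordering of blocks).

Per-block formulas:
  For a 2×2 Jordan block J_2(-5): exp(t · J_2(-5)) = e^(-5t)·(I + t·N), where N is the 2×2 nilpotent shift.

After assembling e^{tJ} and conjugating by P, we get:

e^{tM} =
  [exp(-5*t), 0]
  [t*exp(-5*t), exp(-5*t)]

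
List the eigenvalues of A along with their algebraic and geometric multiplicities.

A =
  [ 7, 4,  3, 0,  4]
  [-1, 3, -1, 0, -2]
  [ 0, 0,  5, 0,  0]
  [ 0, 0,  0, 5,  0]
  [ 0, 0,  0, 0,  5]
λ = 5: alg = 5, geom = 3

Step 1 — factor the characteristic polynomial to read off the algebraic multiplicities:
  χ_A(x) = (x - 5)^5

Step 2 — compute geometric multiplicities via the rank-nullity identity g(λ) = n − rank(A − λI):
  rank(A − (5)·I) = 2, so dim ker(A − (5)·I) = n − 2 = 3

Summary:
  λ = 5: algebraic multiplicity = 5, geometric multiplicity = 3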